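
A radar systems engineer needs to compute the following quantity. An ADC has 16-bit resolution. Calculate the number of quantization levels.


Number of quantization levels = 2^N
= 2^16
= 65536

65536


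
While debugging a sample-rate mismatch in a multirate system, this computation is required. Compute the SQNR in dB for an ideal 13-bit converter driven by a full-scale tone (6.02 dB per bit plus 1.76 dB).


Theoretical SNR for a full-scale sinusoid:
SNR = 6.02 * N + 1.76
    = 6.02 * 13 + 1.76
    = 78.26 + 1.76
    = 80.02 dB

80.02 dB


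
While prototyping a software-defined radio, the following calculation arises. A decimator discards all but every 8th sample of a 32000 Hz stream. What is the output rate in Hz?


Decimation reduces the sample rate:
fs_out = fs_in / M
       = 32000 / 8
       = 4000.0 Hz

4000.0 Hz


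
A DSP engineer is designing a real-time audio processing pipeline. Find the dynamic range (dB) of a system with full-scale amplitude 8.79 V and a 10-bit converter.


Dynamic range from full-scale to LSB:
V_min = V_max / 2^bits = 8.79 / 2^10
DR = 20 * log10(V_max / V_min)
   = 20 * log10(2^10)
   = 20 * 10 * log10(2)
   = 60.21 dB

60.21 dB


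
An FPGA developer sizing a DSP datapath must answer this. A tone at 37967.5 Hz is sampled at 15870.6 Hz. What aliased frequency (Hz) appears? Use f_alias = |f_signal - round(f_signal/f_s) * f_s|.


Compute the nearest integer multiple of fs to the signal:
n = round(37967.5 / 15870.6) = 2
f_alias = |37967.5 - 2 * 15870.6|
        = |37967.5 - 31741.2|
        = 6226.3 Hz

6226.3


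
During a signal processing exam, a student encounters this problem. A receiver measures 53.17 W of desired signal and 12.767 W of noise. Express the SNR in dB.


SNR in decibels:
SNR = 10 * log10(Ps / Pn)
    = 10 * log10(53.17 / 12.767)
    = 10 * log10(4.1646)
    = 10 * 0.6196
    = 6.2 dB

6.2 dB


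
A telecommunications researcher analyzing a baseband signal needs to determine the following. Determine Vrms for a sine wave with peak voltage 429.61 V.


RMS voltage for a sinusoidal waveform:
V_rms = V_peak / sqrt(2)
      = 429.61 / 1.414214
      = 303.78 V

303.78 V


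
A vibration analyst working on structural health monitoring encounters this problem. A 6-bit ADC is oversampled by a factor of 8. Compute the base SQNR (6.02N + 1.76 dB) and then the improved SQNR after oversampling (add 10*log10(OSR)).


Step 1 — baseline SQNR at Nyquist:
SQNR_base = 6.02*N + 1.76
          = 6.02*6 + 1.76
          = 37.88 dB

Step 2 — oversampling processing gain:
G = 10*log10(OSR) = 10*log10(8) = 9.03 dB

Step 3 — total:
SQNR_total = 37.88 + 9.03 = 46.91 dB

Base SQNR = 37.88 dB; oversampled SQNR = 46.91 dB


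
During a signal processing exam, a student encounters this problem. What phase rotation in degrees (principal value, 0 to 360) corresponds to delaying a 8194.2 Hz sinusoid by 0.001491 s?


Phase shift from frequency and time delay:
phi = 360 * f * t_delay
    = 360 * 8194.2 * 0.001491
    = 4398.32 degrees
    mod 360 = 78.32 degrees

78.32 degrees


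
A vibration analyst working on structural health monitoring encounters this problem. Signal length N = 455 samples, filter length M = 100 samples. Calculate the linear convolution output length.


Linear convolution output length:
L = N + M - 1
  = 455 + 100 - 1
  = 554 samples

554


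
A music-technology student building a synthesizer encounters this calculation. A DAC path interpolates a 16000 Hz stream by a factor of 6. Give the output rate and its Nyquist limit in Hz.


Step 1 — output sample rate after interpolation by L:
fs_out = L * fs_in = 6 * 16000 = 96000 Hz

Step 2 — Nyquist frequency of the output stream:
f_Nyq = fs_out / 2 = 96000 / 2 = 48000.0 Hz

fs_out = 96000 Hz; f_Nyquist = 48000.0 Hz


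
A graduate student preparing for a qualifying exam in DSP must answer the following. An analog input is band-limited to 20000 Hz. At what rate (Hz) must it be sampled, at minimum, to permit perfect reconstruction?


The Nyquist rate is twice the maximum frequency component.
fs_min = 2 * fmax
      = 2 * 20000
      = 40000 Hz

40000


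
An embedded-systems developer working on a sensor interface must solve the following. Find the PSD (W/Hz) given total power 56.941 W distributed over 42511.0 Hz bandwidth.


Power spectral density:
PSD = P / BW
    = 56.941 / 42511.0
    = 0.00133944 W/Hz

0.00133944 W/Hz


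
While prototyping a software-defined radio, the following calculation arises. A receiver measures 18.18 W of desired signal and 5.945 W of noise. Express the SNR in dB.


SNR in decibels:
SNR = 10 * log10(Ps / Pn)
    = 10 * log10(18.18 / 5.945)
    = 10 * log10(3.058)
    = 10 * 0.4854
    = 4.85 dB

4.85 dB


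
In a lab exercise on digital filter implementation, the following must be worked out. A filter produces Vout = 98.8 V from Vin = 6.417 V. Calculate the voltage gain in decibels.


Voltage gain in dB:
G = 20 * log10(Vout / Vin)
  = 20 * log10(98.8 / 6.417)
  = 20 * log10(15.396603)
  = 20 * 1.187425
  = 23.75 dB

23.75 dB


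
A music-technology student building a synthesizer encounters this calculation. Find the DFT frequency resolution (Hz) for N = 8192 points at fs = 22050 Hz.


DFT frequency resolution:
df = fs / N
   = 22050 / 8192
   = 2.6917 Hz

2.6917 Hz


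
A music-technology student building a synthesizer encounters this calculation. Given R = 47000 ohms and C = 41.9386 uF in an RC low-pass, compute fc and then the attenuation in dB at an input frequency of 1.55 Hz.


Step 1 — cutoff frequency:
fc = 1 / (2*pi*R*C)
C = 41.9386 uF = 4.19386e-05 F
fc = 1 / (2*pi*47000*4.19386e-05)
   = 0.0807436 Hz

Step 2 — magnitude at f = 1.55 Hz:
|H(f)| = 1 / sqrt(1 + (f/fc)^2)
f/fc = 1.55 / 0.0807436 = 19.196568
|H| = 1 / sqrt(1 + 368.508223) = 0.0520221
|H|_dB = 20*log10(0.0520221) = -25.68 dB

fc = 0.0807436 Hz; |H(1.55 Hz)| = -25.68 dB


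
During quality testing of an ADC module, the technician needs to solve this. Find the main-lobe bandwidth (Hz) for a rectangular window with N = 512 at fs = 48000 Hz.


Main lobe width for a rectangular window:
Width = 2 * fs / N
      = 2 * 48000 / 512
      = 96000 / 512
      = 187.5 Hz

187.5 Hz


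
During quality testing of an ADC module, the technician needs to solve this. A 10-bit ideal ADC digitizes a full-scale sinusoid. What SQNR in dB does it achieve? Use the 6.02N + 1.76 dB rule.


Theoretical SNR for a full-scale sinusoid:
SNR = 6.02 * N + 1.76
    = 6.02 * 10 + 1.76
    = 60.2 + 1.76
    = 61.96 dB

61.96 dB


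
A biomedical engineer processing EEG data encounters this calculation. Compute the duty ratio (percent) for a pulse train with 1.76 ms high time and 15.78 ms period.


Duty cycle as a percentage:
DC = (t_on / T) * 100
   = (1.76 / 15.78) * 100
   = 0.111534 * 100
   = 11.15 %

11.15 %


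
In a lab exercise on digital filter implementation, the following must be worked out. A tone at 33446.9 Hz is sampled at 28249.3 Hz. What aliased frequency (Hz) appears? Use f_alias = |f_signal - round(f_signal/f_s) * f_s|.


Compute the nearest integer multiple of fs to the signal:
n = round(33446.9 / 28249.3) = 1
f_alias = |33446.9 - 1 * 28249.3|
        = |33446.9 - 28249.3|
        = 5197.6 Hz

5197.6


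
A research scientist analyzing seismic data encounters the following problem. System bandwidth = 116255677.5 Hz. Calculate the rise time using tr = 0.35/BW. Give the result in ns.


Rise time from bandwidth relationship:
tr = 0.35 / BW
   = 0.35 / 116255677.5
   = 3.010605654e-09 s
   = 3.0106 ns

3.0106 ns


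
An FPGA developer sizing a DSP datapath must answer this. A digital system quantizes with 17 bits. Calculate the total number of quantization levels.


Number of quantization levels = 2^N
= 2^17
= 131072

131072


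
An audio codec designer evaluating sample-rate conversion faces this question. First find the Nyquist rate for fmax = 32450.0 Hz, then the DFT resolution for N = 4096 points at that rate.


Step 1 — Nyquist sampling rate:
fs = 2 * fmax = 2 * 32450.0 = 64900.0 Hz

Step 2 — DFT bin spacing:
df = fs / N = 64900.0 / 4096 = 15.8447 Hz

15.8447 Hz


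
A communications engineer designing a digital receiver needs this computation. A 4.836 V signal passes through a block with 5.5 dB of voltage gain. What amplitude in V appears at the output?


Output voltage from dB gain:
V_out = V_in * 10^(gain_dB / 20)
      = 4.836 * 10^(5.5 / 20)
      = 4.836 * 1.883649
      = 9.1093 V

9.1093 V


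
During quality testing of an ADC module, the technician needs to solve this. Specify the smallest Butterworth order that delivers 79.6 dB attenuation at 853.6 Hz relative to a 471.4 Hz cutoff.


Butterworth filter order formula:
n = log10(10^(A/10) - 1) / (2 * log10(f_stop/f_pass))
10^(79.6/10) - 1 = 91201082.9356
f_stop/f_pass = 853.6 / 471.4 = 1.8108
n = 15.4344 -> ceil = 16

16


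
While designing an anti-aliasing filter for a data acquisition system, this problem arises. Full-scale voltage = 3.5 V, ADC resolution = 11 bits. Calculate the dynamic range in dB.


Dynamic range from full-scale to LSB:
V_min = V_max / 2^bits = 3.5 / 2^11
DR = 20 * log10(V_max / V_min)
   = 20 * log10(2^11)
   = 20 * 11 * log10(2)
   = 66.23 dB

66.23 dB


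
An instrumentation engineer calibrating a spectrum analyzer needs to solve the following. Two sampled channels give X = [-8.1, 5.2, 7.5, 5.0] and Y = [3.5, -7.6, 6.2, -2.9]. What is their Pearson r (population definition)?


Pearson correlation coefficient (population):
r = cov(X,Y) / (std(X) * std(Y))
Mean X = 2.4, Mean Y = -0.2
Cov(X,Y) = -8.4875
Std(X) = 6.141254, Std(Y) = 5.401389
r = -0.2559

-0.2559


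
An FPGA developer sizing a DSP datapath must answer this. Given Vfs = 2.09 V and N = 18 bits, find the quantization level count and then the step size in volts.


Step 1 — number of quantization levels:
L = 2^N = 2^18 = 262144

Step 2 — LSB step size:
delta = Vfs / L
      = 2.09 / 262144
      = 7.97e-06 V

Levels = 262144; step size = 7.97e-06 V


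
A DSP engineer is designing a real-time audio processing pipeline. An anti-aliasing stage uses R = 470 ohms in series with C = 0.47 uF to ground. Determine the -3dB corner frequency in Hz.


Cutoff frequency of a first-order RC filter:
fc = 1 / (2 * pi * R * C)
C = 0.47 uF = 4.7e-07 F
fc = 1 / (2 * pi * 470 * 4.7e-07)
   = 1 / 0.001387955634356
   = 720.484124 Hz

720.484124 Hz


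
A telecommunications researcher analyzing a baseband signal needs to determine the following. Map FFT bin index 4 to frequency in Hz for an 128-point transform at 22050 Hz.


Frequency of DFT bin k:
f_k = k * fs / N
    = 4 * 22050 / 128
    = 88200 / 128
    = 689.062 Hz

689.062 Hz


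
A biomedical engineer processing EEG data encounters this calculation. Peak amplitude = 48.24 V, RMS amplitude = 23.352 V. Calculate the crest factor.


Crest factor is the ratio of peak to RMS:
CF = V_peak / V_rms
   = 48.24 / 23.352
   = 2.0658

2.0658


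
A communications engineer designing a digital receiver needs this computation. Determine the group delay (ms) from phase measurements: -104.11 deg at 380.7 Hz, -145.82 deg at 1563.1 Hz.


Group delay from phase difference:
tau = -d(phi)/d(omega)
d(phi) = -41.71 deg = -0.727977 rad
d(omega) = 2*pi*(1563.1 - 380.7) = 7429.2383 rad/s
tau = -(-0.727977) / 7429.2383
    = 0.098 ms

0.098 ms


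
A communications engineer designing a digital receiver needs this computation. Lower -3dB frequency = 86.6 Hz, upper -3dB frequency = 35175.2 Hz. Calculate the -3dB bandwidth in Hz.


Bandwidth is the difference of -3dB frequencies:
BW = f_high - f_low
   = 35175.2 - 86.6
   = 35088.6 Hz

35088.6 Hz


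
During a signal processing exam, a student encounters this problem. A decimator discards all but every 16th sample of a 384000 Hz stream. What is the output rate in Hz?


Decimation reduces the sample rate:
fs_out = fs_in / M
       = 384000 / 16
       = 24000.0 Hz

24000.0 Hz


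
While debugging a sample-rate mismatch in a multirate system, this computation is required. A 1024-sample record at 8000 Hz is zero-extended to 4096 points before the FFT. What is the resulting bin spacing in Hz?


Frequency resolution after zero-padding:
N_padded = 1024 * 4 = 4096
df = fs / N_padded
   = 8000 / 4096
   = 1.9531 Hz

1.9531 Hz


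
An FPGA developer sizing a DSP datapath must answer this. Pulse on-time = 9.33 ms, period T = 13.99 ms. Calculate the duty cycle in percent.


Duty cycle as a percentage:
DC = (t_on / T) * 100
   = (9.33 / 13.99) * 100
   = 0.666905 * 100
   = 66.69 %

66.69 %


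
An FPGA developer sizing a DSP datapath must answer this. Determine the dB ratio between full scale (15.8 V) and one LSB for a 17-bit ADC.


Dynamic range from full-scale to LSB:
V_min = V_max / 2^bits = 15.8 / 2^17
DR = 20 * log10(V_max / V_min)
   = 20 * log10(2^17)
   = 20 * 17 * log10(2)
   = 102.35 dB

102.35 dB


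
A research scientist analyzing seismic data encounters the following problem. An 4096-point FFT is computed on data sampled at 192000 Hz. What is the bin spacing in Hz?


DFT frequency resolution:
df = fs / N
   = 192000 / 4096
   = 46.875 Hz

46.875 Hz


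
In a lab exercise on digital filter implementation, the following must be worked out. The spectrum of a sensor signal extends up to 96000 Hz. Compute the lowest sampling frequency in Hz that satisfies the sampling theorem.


The Nyquist rate is twice the maximum frequency component.
fs_min = 2 * fmax
      = 2 * 96000
      = 192000 Hz

192000


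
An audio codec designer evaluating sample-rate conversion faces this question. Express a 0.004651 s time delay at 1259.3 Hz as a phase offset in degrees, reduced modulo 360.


Phase shift from frequency and time delay:
phi = 360 * f * t_delay
    = 360 * 1259.3 * 0.004651
    = 2108.52 degrees
    mod 360 = 308.52 degrees

308.52 degrees


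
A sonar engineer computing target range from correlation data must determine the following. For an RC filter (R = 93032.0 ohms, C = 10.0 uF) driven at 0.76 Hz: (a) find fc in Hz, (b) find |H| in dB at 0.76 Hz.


Step 1 — cutoff frequency:
fc = 1 / (2*pi*R*C)
C = 10.0 uF = 1e-05 F
fc = 1 / (2*pi*93032.0*1e-05)
   = 0.171075 Hz

Step 2 — magnitude at f = 0.76 Hz:
|H(f)| = 1 / sqrt(1 + (f/fc)^2)
f/fc = 0.76 / 0.171075 = 4.442496
|H| = 1 / sqrt(1 + 19.735771) = 0.2196038
|H|_dB = 20*log10(0.2196038) = -13.17 dB

fc = 0.171075 Hz; |H(0.76 Hz)| = -13.17 dB


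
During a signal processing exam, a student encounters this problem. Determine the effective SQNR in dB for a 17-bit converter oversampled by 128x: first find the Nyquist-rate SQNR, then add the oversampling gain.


Step 1 — baseline SQNR at Nyquist:
SQNR_base = 6.02*N + 1.76
          = 6.02*17 + 1.76
          = 104.1 dB

Step 2 — oversampling processing gain:
G = 10*log10(OSR) = 10*log10(128) = 21.07 dB

Step 3 — total:
SQNR_total = 104.1 + 21.07 = 125.17 dB

Base SQNR = 104.1 dB; oversampled SQNR = 125.17 dB


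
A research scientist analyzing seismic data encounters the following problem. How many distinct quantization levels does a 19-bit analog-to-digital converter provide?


Number of quantization levels = 2^N
= 2^19
= 524288

524288


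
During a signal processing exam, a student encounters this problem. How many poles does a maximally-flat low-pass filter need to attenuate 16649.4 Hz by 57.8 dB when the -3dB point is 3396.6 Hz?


Butterworth filter order formula:
n = log10(10^(A/10) - 1) / (2 * log10(f_stop/f_pass))
10^(57.8/10) - 1 = 602558.5861
f_stop/f_pass = 16649.4 / 3396.6 = 4.9018
n = 4.1863 -> ceil = 5

5


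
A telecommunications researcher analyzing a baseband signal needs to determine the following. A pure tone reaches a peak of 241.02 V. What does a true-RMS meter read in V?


RMS voltage for a sinusoidal waveform:
V_rms = V_peak / sqrt(2)
      = 241.02 / 1.414214
      = 170.427 V

170.427 V


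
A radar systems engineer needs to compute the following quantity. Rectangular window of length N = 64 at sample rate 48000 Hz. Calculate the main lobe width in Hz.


Main lobe width for a rectangular window:
Width = 2 * fs / N
      = 2 * 48000 / 64
      = 96000 / 64
      = 1500.0 Hz

1500.0 Hz


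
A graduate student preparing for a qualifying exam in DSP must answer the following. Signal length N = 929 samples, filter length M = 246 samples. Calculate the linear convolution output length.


Linear convolution output length:
L = N + M - 1
  = 929 + 246 - 1
  = 1174 samples

1174


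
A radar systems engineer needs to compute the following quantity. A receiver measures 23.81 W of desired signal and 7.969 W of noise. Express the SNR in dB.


SNR in decibels:
SNR = 10 * log10(Ps / Pn)
    = 10 * log10(23.81 / 7.969)
    = 10 * log10(2.9878)
    = 10 * 0.4754
    = 4.75 dB

4.75 dB


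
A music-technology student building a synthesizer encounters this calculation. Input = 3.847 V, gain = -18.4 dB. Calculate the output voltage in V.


Output voltage from dB gain:
V_out = V_in * 10^(gain_dB / 20)
      = 3.847 * 10^(-18.4 / 20)
      = 3.847 * 0.120226
      = 0.4625 V

0.4625 V


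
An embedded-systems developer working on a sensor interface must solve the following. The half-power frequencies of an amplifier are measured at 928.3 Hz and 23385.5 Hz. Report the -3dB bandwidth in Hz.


Bandwidth is the difference of -3dB frequencies:
BW = f_high - f_low
   = 23385.5 - 928.3
   = 22457.2 Hz

22457.2 Hz


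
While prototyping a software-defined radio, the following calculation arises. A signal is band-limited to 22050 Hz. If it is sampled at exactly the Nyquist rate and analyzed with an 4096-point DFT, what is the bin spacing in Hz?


Step 1 — Nyquist sampling rate:
fs = 2 * fmax = 2 * 22050 = 44100 Hz

Step 2 — DFT bin spacing:
df = fs / N = 44100 / 4096 = 10.7666 Hz

10.7666 Hz


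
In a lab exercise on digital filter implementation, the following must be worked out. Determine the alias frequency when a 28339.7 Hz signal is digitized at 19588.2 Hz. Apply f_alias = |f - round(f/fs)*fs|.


Compute the nearest integer multiple of fs to the signal:
n = round(28339.7 / 19588.2) = 1
f_alias = |28339.7 - 1 * 19588.2|
        = |28339.7 - 19588.2|
        = 8751.5 Hz

8751.5


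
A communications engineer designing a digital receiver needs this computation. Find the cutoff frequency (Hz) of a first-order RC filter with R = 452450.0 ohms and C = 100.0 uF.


Cutoff frequency of a first-order RC filter:
fc = 1 / (2 * pi * R * C)
C = 100.0 uF = 0.0001 F
fc = 1 / (2 * pi * 452450.0 * 0.0001)
   = 1 / 284.28271922334
   = 0.003518 Hz

0.003518 Hz


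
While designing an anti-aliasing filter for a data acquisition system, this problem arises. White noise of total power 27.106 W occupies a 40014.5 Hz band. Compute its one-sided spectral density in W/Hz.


Power spectral density:
PSD = P / BW
    = 27.106 / 40014.5
    = 0.0006774 W/Hz

0.0006774 W/Hz


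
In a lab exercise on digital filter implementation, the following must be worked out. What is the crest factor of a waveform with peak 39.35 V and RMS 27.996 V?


Crest factor is the ratio of peak to RMS:
CF = V_peak / V_rms
   = 39.35 / 27.996
   = 1.4056

1.4056


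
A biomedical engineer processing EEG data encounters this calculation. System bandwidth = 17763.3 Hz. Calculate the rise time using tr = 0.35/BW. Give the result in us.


Rise time from bandwidth relationship:
tr = 0.35 / BW
   = 0.35 / 17763.3
   = 1.970354608e-05 s
   = 19.7035 us

19.7035 us


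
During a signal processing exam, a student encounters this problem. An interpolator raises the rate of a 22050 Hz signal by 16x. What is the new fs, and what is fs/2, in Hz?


Step 1 — output sample rate after interpolation by L:
fs_out = L * fs_in = 16 * 22050 = 352800 Hz

Step 2 — Nyquist frequency of the output stream:
f_Nyq = fs_out / 2 = 352800 / 2 = 176400.0 Hz

fs_out = 352800 Hz; f_Nyquist = 176400.0 Hz


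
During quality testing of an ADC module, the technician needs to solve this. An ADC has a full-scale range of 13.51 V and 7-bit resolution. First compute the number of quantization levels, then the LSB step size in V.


Step 1 — number of quantization levels:
L = 2^N = 2^7 = 128

Step 2 — LSB step size:
delta = Vfs / L
      = 13.51 / 128
      = 0.10554687 V

Levels = 128; step size = 0.10554687 V


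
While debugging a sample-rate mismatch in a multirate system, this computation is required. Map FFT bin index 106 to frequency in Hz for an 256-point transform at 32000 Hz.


Frequency of DFT bin k:
f_k = k * fs / N
    = 106 * 32000 / 256
    = 3392000 / 256
    = 13250.0 Hz

13250.0 Hz


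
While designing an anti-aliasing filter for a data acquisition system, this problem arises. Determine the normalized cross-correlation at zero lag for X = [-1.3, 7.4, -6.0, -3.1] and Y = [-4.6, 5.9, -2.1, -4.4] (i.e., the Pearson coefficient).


Pearson correlation coefficient (population):
r = cov(X,Y) / (std(X) * std(Y))
Mean X = -0.75, Mean Y = -1.3
Cov(X,Y) = 17.995
Std(X) = 4.995248, Std(Y) = 4.271417
r = 0.8434

0.8434


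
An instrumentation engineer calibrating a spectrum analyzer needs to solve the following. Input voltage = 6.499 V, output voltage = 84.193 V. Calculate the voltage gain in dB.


Voltage gain in dB:
G = 20 * log10(Vout / Vin)
  = 20 * log10(84.193 / 6.499)
  = 20 * log10(12.954762)
  = 20 * 1.112429
  = 22.25 dB

22.25 dB


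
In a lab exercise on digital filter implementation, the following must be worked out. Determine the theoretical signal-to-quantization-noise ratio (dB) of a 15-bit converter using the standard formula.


Theoretical SNR for a full-scale sinusoid:
SNR = 6.02 * N + 1.76
    = 6.02 * 15 + 1.76
    = 90.3 + 1.76
    = 92.06 dB

92.06 dB


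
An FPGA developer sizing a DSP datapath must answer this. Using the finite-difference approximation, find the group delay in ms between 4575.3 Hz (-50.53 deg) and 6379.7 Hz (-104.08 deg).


Group delay from phase difference:
tau = -d(phi)/d(omega)
d(phi) = -53.55 deg = -0.934624 rad
d(omega) = 2*pi*(6379.7 - 4575.3) = 11337.3796 rad/s
tau = -(-0.934624) / 11337.3796
    = 0.0824 ms

0.0824 ms


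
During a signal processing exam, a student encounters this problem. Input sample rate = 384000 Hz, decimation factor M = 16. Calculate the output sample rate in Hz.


Decimation reduces the sample rate:
fs_out = fs_in / M
       = 384000 / 16
       = 24000.0 Hz

24000.0 Hz


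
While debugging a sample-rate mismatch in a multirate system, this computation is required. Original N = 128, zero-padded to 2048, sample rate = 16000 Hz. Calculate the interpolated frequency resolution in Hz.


Frequency resolution after zero-padding:
N_padded = 128 * 16 = 2048
df = fs / N_padded
   = 16000 / 2048
   = 7.8125 Hz

7.8125 Hz


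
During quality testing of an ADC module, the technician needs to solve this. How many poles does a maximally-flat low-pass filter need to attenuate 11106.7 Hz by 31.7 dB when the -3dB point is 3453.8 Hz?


Butterworth filter order formula:
n = log10(10^(A/10) - 1) / (2 * log10(f_stop/f_pass))
10^(31.7/10) - 1 = 1478.1084
f_stop/f_pass = 11106.7 / 3453.8 = 3.2158
n = 3.1242 -> ceil = 4

4


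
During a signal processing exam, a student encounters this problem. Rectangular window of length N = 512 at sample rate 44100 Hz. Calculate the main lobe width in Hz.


Main lobe width for a rectangular window:
Width = 2 * fs / N
      = 2 * 44100 / 512
      = 88200 / 512
      = 172.266 Hz

172.266 Hz


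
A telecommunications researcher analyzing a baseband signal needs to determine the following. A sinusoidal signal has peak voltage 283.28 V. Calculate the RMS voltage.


RMS voltage for a sinusoidal waveform:
V_rms = V_peak / sqrt(2)
      = 283.28 / 1.414214
      = 200.309 V

200.309 V


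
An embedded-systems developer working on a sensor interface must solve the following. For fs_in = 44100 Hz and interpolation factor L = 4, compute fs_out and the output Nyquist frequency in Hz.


Step 1 — output sample rate after interpolation by L:
fs_out = L * fs_in = 4 * 44100 = 176400 Hz

Step 2 — Nyquist frequency of the output stream:
f_Nyq = fs_out / 2 = 176400 / 2 = 88200.0 Hz

fs_out = 176400 Hz; f_Nyquist = 88200.0 Hz


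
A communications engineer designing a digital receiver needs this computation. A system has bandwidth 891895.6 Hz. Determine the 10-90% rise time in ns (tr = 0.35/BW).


Rise time from bandwidth relationship:
tr = 0.35 / BW
   = 0.35 / 891895.6
   = 3.924226109e-07 s
   = 392.4226 ns

392.4226 ns


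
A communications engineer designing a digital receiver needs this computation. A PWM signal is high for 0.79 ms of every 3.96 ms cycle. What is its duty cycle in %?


Duty cycle as a percentage:
DC = (t_on / T) * 100
   = (0.79 / 3.96) * 100
   = 0.199495 * 100
   = 19.95 %

19.95 %


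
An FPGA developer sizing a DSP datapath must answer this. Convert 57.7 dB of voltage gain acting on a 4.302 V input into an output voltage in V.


Output voltage from dB gain:
V_out = V_in * 10^(gain_dB / 20)
      = 4.302 * 10^(57.7 / 20)
      = 4.302 * 767.361489
      = 3301.1891 V

3301.1891 V


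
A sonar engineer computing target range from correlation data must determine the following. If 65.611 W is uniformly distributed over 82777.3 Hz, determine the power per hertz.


Power spectral density:
PSD = P / BW
    = 65.611 / 82777.3
    = 0.00079262 W/Hz

0.00079262 W/Hz


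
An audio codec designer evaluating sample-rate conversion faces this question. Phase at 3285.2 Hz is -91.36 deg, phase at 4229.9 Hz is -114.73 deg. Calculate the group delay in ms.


Group delay from phase difference:
tau = -d(phi)/d(omega)
d(phi) = -23.37 deg = -0.407883 rad
d(omega) = 2*pi*(4229.9 - 3285.2) = 5935.7252 rad/s
tau = -(-0.407883) / 5935.7252
    = 0.0687 ms

0.0687 ms


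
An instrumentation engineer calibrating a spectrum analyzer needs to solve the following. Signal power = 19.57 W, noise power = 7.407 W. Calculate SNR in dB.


SNR in decibels:
SNR = 10 * log10(Ps / Pn)
    = 10 * log10(19.57 / 7.407)
    = 10 * log10(2.6421)
    = 10 * 0.4219
    = 4.22 dB

4.22 dB


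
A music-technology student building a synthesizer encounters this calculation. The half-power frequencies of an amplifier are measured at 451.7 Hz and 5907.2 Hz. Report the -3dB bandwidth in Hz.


Bandwidth is the difference of -3dB frequencies:
BW = f_high - f_low
   = 5907.2 - 451.7
   = 5455.5 Hz

5455.5 Hz


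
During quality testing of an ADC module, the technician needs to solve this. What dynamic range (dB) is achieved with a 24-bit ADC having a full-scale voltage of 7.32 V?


Dynamic range from full-scale to LSB:
V_min = V_max / 2^bits = 7.32 / 2^24
DR = 20 * log10(V_max / V_min)
   = 20 * log10(2^24)
   = 20 * 24 * log10(2)
   = 144.49 dB

144.49 dB


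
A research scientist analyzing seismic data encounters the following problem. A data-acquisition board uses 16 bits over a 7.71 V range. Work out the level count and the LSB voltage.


Step 1 — number of quantization levels:
L = 2^N = 2^16 = 65536

Step 2 — LSB step size:
delta = Vfs / L
      = 7.71 / 65536
      = 0.00011765 V

Levels = 65536; step size = 0.00011765 V


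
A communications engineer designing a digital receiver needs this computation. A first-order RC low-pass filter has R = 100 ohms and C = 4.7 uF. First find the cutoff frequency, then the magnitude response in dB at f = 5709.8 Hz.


Step 1 — cutoff frequency:
fc = 1 / (2*pi*R*C)
C = 4.7 uF = 4.7e-06 F
fc = 1 / (2*pi*100*4.7e-06)
   = 338.628 Hz

Step 2 — magnitude at f = 5709.8 Hz:
|H(f)| = 1 / sqrt(1 + (f/fc)^2)
f/fc = 5709.8 / 338.628 = 16.861571
|H| = 1 / sqrt(1 + 284.312577) = 0.0592024
|H|_dB = 20*log10(0.0592024) = -24.55 dB

fc = 338.628 Hz; |H(5709.8 Hz)| = -24.55 dB


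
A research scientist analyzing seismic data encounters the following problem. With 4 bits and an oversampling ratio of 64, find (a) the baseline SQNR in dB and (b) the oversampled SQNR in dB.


Step 1 — baseline SQNR at Nyquist:
SQNR_base = 6.02*N + 1.76
          = 6.02*4 + 1.76
          = 25.84 dB

Step 2 — oversampling processing gain:
G = 10*log10(OSR) = 10*log10(64) = 18.06 dB

Step 3 — total:
SQNR_total = 25.84 + 18.06 = 43.9 dB

Base SQNR = 25.84 dB; oversampled SQNR = 43.9 dB


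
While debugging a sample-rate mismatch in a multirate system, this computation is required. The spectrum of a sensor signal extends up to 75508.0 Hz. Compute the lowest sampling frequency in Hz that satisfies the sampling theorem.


The Nyquist rate is twice the maximum frequency component.
fs_min = 2 * fmax
      = 2 * 75508.0
      = 151016.0 Hz

151016.0


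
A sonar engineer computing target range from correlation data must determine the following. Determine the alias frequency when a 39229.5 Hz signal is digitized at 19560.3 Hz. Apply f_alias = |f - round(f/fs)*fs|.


Compute the nearest integer multiple of fs to the signal:
n = round(39229.5 / 19560.3) = 2
f_alias = |39229.5 - 2 * 19560.3|
        = |39229.5 - 39120.6|
        = 108.9 Hz

108.9


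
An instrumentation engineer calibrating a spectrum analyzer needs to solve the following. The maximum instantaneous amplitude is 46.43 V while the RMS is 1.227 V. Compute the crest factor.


Crest factor is the ratio of peak to RMS:
CF = V_peak / V_rms
   = 46.43 / 1.227
   = 37.8403

37.8403


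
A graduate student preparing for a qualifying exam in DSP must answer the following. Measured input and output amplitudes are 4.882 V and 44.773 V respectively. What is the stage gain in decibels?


Voltage gain in dB:
G = 20 * log10(Vout / Vin)
  = 20 * log10(44.773 / 4.882)
  = 20 * log10(9.171036)
  = 20 * 0.962418
  = 19.25 dB

19.25 dB


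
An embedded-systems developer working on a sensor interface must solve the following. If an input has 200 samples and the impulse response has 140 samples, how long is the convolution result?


Linear convolution output length:
L = N + M - 1
  = 200 + 140 - 1
  = 339 samples

339


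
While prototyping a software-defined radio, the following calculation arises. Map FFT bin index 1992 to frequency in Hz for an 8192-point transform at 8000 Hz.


Frequency of DFT bin k:
f_k = k * fs / N
    = 1992 * 8000 / 8192
    = 15936000 / 8192
    = 1945.312 Hz

1945.312 Hz


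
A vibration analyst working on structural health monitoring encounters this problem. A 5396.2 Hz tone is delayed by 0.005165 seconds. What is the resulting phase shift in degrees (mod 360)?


Phase shift from frequency and time delay:
phi = 360 * f * t_delay
    = 360 * 5396.2 * 0.005165
    = 10033.69 degrees
    mod 360 = 313.69 degrees

313.69 degrees


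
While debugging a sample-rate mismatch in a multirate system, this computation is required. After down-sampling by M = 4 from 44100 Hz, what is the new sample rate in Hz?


Decimation reduces the sample rate:
fs_out = fs_in / M
       = 44100 / 4
       = 11025.0 Hz

11025.0 Hz


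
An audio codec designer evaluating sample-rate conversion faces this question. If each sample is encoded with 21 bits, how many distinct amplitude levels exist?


Number of quantization levels = 2^N
= 2^21
= 2097152

2097152


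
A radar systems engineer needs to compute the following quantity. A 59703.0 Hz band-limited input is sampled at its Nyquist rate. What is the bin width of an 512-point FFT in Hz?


Step 1 — Nyquist sampling rate:
fs = 2 * fmax = 2 * 59703.0 = 119406.0 Hz

Step 2 — DFT bin spacing:
df = fs / N = 119406.0 / 512 = 233.2148 Hz

233.2148 Hz


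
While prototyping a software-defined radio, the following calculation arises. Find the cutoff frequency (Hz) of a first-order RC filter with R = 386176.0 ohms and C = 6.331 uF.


Cutoff frequency of a first-order RC filter:
fc = 1 / (2 * pi * R * C)
C = 6.331 uF = 6.331e-06 F
fc = 1 / (2 * pi * 386176.0 * 6.331e-06)
   = 1 / 15.361635702313
   = 0.065097 Hz

0.065097 Hz


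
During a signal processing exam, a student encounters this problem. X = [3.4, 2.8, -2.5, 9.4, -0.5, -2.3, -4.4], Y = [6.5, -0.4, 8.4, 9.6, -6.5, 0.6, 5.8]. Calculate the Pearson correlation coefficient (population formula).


Pearson correlation coefficient (population):
r = cov(X,Y) / (std(X) * std(Y))
Mean X = 0.8429, Mean Y = 3.4286
Cov(X,Y) = 6.620204
Std(X) = 4.374229, Std(Y) = 5.333108
r = 0.2838

0.2838


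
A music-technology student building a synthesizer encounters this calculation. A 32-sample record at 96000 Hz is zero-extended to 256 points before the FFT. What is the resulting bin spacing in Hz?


Frequency resolution after zero-padding:
N_padded = 32 * 8 = 256
df = fs / N_padded
   = 96000 / 256
   = 375.0 Hz

375.0 Hz


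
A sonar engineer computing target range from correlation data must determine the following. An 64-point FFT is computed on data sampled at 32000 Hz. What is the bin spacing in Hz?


DFT frequency resolution:
df = fs / N
   = 32000 / 64
   = 500.0 Hz

500.0 Hz


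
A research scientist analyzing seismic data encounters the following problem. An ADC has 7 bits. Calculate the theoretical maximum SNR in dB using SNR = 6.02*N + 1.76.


Theoretical SNR for a full-scale sinusoid:
SNR = 6.02 * N + 1.76
    = 6.02 * 7 + 1.76
    = 42.14 + 1.76
    = 43.9 dB

43.9 dB


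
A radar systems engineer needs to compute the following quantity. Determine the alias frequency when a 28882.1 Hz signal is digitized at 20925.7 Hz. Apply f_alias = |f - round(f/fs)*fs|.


Compute the nearest integer multiple of fs to the signal:
n = round(28882.1 / 20925.7) = 1
f_alias = |28882.1 - 1 * 20925.7|
        = |28882.1 - 20925.7|
        = 7956.4 Hz

7956.4


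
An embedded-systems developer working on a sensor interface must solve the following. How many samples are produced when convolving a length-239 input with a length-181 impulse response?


Linear convolution output length:
L = N + M - 1
  = 239 + 181 - 1
  = 419 samples

419


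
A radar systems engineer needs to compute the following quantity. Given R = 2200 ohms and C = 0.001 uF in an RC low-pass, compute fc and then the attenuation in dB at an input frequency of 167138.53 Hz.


Step 1 — cutoff frequency:
fc = 1 / (2*pi*R*C)
C = 0.001 uF = 1e-09 F
fc = 1 / (2*pi*2200*1e-09)
   = 72343.156 Hz

Step 2 — magnitude at f = 167138.53 Hz:
|H(f)| = 1 / sqrt(1 + (f/fc)^2)
f/fc = 167138.53 / 72343.156 = 2.310357
|H| = 1 / sqrt(1 + 5.337749) = 0.3972213
|H|_dB = 20*log10(0.3972213) = -8.02 dB

fc = 72343.156 Hz; |H(167138.53 Hz)| = -8.02 dB


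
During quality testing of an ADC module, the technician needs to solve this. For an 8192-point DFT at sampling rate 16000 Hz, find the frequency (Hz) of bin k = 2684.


Frequency of DFT bin k:
f_k = k * fs / N
    = 2684 * 16000 / 8192
    = 42944000 / 8192
    = 5242.188 Hz

5242.188 Hz


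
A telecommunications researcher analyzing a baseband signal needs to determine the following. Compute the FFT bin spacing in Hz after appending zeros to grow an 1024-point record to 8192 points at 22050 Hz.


Frequency resolution after zero-padding:
N_padded = 1024 * 8 = 8192
df = fs / N_padded
   = 22050 / 8192
   = 2.6917 Hz

2.6917 Hz


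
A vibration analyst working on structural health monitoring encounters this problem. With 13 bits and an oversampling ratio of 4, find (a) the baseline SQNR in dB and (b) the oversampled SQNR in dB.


Step 1 — baseline SQNR at Nyquist:
SQNR_base = 6.02*N + 1.76
          = 6.02*13 + 1.76
          = 80.02 dB

Step 2 — oversampling processing gain:
G = 10*log10(OSR) = 10*log10(4) = 6.02 dB

Step 3 — total:
SQNR_total = 80.02 + 6.02 = 86.04 dB

Base SQNR = 80.02 dB; oversampled SQNR = 86.04 dB


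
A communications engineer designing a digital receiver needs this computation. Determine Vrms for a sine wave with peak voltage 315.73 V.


RMS voltage for a sinusoidal waveform:
V_rms = V_peak / sqrt(2)
      = 315.73 / 1.414214
      = 223.255 V

223.255 V


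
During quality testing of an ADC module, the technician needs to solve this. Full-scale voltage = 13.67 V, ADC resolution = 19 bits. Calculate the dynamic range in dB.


Dynamic range from full-scale to LSB:
V_min = V_max / 2^bits = 13.67 / 2^19
DR = 20 * log10(V_max / V_min)
   = 20 * log10(2^19)
   = 20 * 19 * log10(2)
   = 114.39 dB

114.39 dB


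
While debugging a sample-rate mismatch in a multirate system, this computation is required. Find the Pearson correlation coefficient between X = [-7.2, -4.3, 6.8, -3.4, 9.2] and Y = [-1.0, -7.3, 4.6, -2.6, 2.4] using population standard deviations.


Pearson correlation coefficient (population):
r = cov(X,Y) / (std(X) * std(Y))
Mean X = 0.22, Mean Y = -0.78
Cov(X,Y) = 20.3296
Std(X) = 6.519632, Std(Y) = 4.121359
r = 0.7566

0.7566


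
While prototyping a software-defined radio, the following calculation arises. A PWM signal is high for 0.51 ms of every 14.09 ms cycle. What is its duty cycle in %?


Duty cycle as a percentage:
DC = (t_on / T) * 100
   = (0.51 / 14.09) * 100
   = 0.036196 * 100
   = 3.62 %

3.62 %


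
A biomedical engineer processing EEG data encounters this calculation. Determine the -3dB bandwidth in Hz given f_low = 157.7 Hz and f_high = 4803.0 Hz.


Bandwidth is the difference of -3dB frequencies:
BW = f_high - f_low
   = 4803.0 - 157.7
   = 4645.3 Hz

4645.3 Hz


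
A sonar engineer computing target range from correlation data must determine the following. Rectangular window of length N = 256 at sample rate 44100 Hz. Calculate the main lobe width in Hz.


Main lobe width for a rectangular window:
Width = 2 * fs / N
      = 2 * 44100 / 256
      = 88200 / 256
      = 344.531 Hz

344.531 Hz


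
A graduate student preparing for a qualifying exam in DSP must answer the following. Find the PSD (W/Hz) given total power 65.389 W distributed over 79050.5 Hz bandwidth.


Power spectral density:
PSD = P / BW
    = 65.389 / 79050.5
    = 0.00082718 W/Hz

0.00082718 W/Hz


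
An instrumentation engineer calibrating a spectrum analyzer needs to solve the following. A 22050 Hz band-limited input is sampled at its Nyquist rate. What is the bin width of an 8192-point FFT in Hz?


Step 1 — Nyquist sampling rate:
fs = 2 * fmax = 2 * 22050 = 44100 Hz

Step 2 — DFT bin spacing:
df = fs / N = 44100 / 8192 = 5.3833 Hz

5.3833 Hz


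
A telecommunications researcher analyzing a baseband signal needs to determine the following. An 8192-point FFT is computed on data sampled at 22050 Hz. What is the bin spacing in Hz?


DFT frequency resolution:
df = fs / N
   = 22050 / 8192
   = 2.6917 Hz

2.6917 Hz


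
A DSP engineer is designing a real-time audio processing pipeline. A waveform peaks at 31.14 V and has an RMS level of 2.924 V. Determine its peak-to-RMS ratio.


Crest factor is the ratio of peak to RMS:
CF = V_peak / V_rms
   = 31.14 / 2.924
   = 10.6498

10.6498


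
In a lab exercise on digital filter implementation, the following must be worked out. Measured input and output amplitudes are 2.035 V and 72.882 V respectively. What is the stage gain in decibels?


Voltage gain in dB:
G = 20 * log10(Vout / Vin)
  = 20 * log10(72.882 / 2.035)
  = 20 * log10(35.814251)
  = 20 * 1.554056
  = 31.08 dB

31.08 dB


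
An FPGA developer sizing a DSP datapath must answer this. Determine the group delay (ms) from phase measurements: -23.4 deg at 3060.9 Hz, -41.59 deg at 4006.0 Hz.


Group delay from phase difference:
tau = -d(phi)/d(omega)
d(phi) = -18.19 deg = -0.317475 rad
d(omega) = 2*pi*(4006.0 - 3060.9) = 5938.2384 rad/s
tau = -(-0.317475) / 5938.2384
    = 0.0535 ms

0.0535 ms


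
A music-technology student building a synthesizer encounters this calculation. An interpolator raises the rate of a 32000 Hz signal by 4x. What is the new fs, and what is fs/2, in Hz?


Step 1 — output sample rate after interpolation by L:
fs_out = L * fs_in = 4 * 32000 = 128000 Hz

Step 2 — Nyquist frequency of the output stream:
f_Nyq = fs_out / 2 = 128000 / 2 = 64000.0 Hz

fs_out = 128000 Hz; f_Nyquist = 64000.0 Hz
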